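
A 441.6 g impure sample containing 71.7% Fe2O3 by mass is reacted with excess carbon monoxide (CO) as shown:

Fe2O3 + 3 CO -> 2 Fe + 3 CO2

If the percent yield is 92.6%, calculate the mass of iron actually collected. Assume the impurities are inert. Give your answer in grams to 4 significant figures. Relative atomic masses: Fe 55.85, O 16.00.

Pure Fe2O3 available = 441.6 g × 0.717 = 316.63 g.
M(Fe2O3) = 2(55.85) + 3(16.00) = 159.70 g/mol.
M(Fe) = 55.85 g/mol.
n(Fe2O3) = 316.63 g / 159.70 g/mol = 1.9826 mol.
From the equation the Fe2O3:Fe mole ratio is 1:2, so n(Fe) = 1.9826 × 2/1 = 3.9653 mol.
Mass of Fe = 3.9653 mol × 55.85 g/mol = 221.46 g.
Actual mass collected = 221.46 g × 0.926 = 205.07 g.

205.1 g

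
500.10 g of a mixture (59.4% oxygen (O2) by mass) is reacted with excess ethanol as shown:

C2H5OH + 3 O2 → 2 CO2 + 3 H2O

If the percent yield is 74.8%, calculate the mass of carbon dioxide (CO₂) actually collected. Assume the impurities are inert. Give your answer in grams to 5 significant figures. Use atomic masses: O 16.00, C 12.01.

203.73 g

Pure O2 available = 500.10 g × 0.594 = 297.059 g.
M(O2) = 2(16.00) = 32.00 g/mol.
M(CO2) = 12.01 + 2(16.00) = 44.01 g/mol.
n(O2) = 297.059 g / 32.00 g/mol = 9.28311 mol.
From the equation the O2:CO2 mole ratio is 3:2, so n(CO2) = 9.28311 × 2/3 = 6.18874 mol.
Mass of CO2 = 6.18874 mol × 44.01 g/mol = 272.366 g.
Actual mass collected = 272.366 g × 0.748 = 203.730 g.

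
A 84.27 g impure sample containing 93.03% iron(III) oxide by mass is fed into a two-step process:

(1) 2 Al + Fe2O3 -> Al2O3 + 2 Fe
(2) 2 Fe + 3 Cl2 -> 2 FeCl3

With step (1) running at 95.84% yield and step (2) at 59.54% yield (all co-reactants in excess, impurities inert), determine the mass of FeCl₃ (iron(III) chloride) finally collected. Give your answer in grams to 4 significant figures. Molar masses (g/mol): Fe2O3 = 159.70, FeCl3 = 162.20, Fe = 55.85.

90.87 g

Pure Fe2O3 = 84.27 × 0.9303 = 78.396 g.
n(Fe2O3) = 78.396 / 159.70 = 0.49090 mol.
Step 1 (Fe2O3:Fe = 1:2): theoretical n(Fe) = 0.98180 mol; at 95.84% yield, n(Fe) = 0.94095 mol.
Step 2 (Fe:FeCl3 = 2:2): theoretical n(FeCl3) = 0.94095 mol, so theoretical mass = 0.94095 × 162.20 = 152.62 g.
At 59.54% yield, actual mass of FeCl3 = 152.62 × 0.5954 = 90.871 g.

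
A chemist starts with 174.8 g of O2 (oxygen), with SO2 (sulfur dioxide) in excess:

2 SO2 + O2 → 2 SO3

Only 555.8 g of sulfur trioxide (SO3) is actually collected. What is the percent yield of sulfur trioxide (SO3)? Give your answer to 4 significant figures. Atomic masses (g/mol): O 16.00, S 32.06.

63.55 %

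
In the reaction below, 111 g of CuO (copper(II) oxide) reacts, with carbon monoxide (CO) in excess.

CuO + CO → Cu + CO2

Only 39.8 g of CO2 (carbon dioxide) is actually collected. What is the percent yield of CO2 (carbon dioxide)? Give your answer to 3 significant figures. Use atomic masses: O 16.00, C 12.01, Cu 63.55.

M(CuO) = 63.55 + 16.00 = 79.55 g/mol.
M(CO2) = 12.01 + 2(16.00) = 44.01 g/mol.
n(CuO) = 111.0 g / 79.55 g/mol = 1.395 mol.
From the equation the CuO:CO2 mole ratio is 1:1, so n(CO2) = 1.395 × 1/1 = 1.395 mol.
Mass of CO2 = 1.395 mol × 44.01 g/mol = 61.41 g.
This is the theoretical yield. Percent yield = 39.8 g / 61.41 g × 100% = 64.81%.

64.8 %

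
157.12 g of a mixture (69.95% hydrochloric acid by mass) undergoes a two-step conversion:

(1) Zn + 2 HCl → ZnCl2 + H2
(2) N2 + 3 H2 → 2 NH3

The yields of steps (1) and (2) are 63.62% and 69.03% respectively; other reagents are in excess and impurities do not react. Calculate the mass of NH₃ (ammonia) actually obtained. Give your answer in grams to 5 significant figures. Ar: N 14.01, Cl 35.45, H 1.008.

7.5172 g

Pure HCl = 157.12 × 0.6995 = 109.905 g.
M(HCl) = 1.008 + 35.45 = 36.458 g/mol.
M(NH3) = 14.01 + 3(1.008) = 17.034 g/mol.
n(HCl) = 109.905 / 36.458 = 3.01458 mol.
Step 1 (HCl:H2 = 2:1): theoretical n(H2) = 1.50729 mol; at 63.62% yield, n(H2) = 0.958937 mol.
Step 2 (H2:NH3 = 3:2): theoretical n(NH3) = 0.639291 mol, so theoretical mass = 0.639291 × 17.034 = 10.8897 g.
At 69.03% yield, actual mass of NH3 = 10.8897 × 0.6903 = 7.51715 g.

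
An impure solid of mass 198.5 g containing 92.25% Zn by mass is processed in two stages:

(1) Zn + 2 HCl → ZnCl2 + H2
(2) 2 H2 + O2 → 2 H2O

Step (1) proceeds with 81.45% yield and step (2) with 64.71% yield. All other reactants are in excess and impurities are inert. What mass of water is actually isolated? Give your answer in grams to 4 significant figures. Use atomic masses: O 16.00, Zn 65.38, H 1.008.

26.60 g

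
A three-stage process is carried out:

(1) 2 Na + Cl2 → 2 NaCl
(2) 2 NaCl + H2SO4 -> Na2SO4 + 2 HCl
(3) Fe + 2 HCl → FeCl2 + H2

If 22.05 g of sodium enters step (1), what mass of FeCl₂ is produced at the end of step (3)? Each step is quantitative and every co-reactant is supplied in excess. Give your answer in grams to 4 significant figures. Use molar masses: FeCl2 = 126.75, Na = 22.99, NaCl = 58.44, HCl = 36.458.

n(Na) = 22.05 / 22.99 = 0.95911 mol.
Reaction (1): Na→NaCl ratio 2:2 ⇒ n(NaCl) = 0.95911 mol.
Reaction (2): NaCl→HCl ratio 2:2 ⇒ n(HCl) = 0.95911 mol.
Reaction (3): HCl→FeCl2 ratio 2:1 ⇒ n(FeCl2) = 0.47956 mol.
Mass of FeCl2 = 0.47956 × 126.75 = 60.784 g.

60.78 g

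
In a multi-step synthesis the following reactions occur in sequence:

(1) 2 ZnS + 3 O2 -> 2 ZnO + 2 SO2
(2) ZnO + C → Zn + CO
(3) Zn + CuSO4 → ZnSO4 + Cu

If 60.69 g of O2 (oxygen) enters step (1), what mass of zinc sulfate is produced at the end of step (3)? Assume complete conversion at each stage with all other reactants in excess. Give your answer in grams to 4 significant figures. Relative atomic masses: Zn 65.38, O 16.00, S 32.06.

204.1 g

M(O2) = 2(16.00) = 32.00 g/mol.
M(ZnSO4) = 65.38 + 32.06 + 4(16.00) = 161.44 g/mol.
n(O2) = 60.69 / 32.00 = 1.8966 mol.
Reaction (1): O2→ZnO ratio 3:2 ⇒ n(ZnO) = 1.2644 mol.
Reaction (2): ZnO→Zn ratio 1:1 ⇒ n(Zn) = 1.2644 mol.
Reaction (3): Zn→ZnSO4 ratio 1:1 ⇒ n(ZnSO4) = 1.2644 mol.
Mass of ZnSO4 = 1.2644 × 161.44 = 204.12 g.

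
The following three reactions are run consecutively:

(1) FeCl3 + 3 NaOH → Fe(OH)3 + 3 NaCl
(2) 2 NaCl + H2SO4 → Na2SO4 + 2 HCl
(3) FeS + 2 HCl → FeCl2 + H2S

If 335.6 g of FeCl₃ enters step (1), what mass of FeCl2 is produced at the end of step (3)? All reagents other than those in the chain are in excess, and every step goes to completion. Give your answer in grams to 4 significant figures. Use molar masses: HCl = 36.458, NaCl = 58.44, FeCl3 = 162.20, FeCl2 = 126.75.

393.4 g

n(FeCl3) = 335.6 / 162.20 = 2.0691 mol.
Reaction (1): FeCl3→NaCl ratio 1:3 ⇒ n(NaCl) = 6.2072 mol.
Reaction (2): NaCl→HCl ratio 2:2 ⇒ n(HCl) = 6.2072 mol.
Reaction (3): HCl→FeCl2 ratio 2:1 ⇒ n(FeCl2) = 3.1036 mol.
Mass of FeCl2 = 3.1036 × 126.75 = 393.38 g.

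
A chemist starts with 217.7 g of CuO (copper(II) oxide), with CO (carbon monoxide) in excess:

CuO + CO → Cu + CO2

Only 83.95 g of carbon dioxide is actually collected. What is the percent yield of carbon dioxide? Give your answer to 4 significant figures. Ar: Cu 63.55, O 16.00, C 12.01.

M(CuO) = 63.55 + 16.00 = 79.55 g/mol.
M(CO2) = 12.01 + 2(16.00) = 44.01 g/mol.
n(CuO) = 217.70 g / 79.55 g/mol = 2.7366 mol.
From the equation the CuO:CO2 mole ratio is 1:1, so n(CO2) = 2.7366 × 1/1 = 2.7366 mol.
Mass of CO2 = 2.7366 mol × 44.01 g/mol = 120.44 g.
This is the theoretical yield. Percent yield = 83.95 g / 120.44 g × 100% = 69.703%.

69.70 %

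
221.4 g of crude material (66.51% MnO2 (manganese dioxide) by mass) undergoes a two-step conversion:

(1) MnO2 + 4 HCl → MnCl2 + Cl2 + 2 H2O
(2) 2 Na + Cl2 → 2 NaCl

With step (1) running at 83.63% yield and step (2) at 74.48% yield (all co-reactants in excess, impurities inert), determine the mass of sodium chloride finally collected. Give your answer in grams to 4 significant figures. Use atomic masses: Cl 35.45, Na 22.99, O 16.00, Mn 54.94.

Pure MnO2 = 221.4 × 0.6651 = 147.25 g.
M(MnO2) = 54.94 + 2(16.00) = 86.94 g/mol.
M(NaCl) = 22.99 + 35.45 = 58.44 g/mol.
n(MnO2) = 147.25 / 86.94 = 1.6937 mol.
Step 1 (MnO2:Cl2 = 1:1): theoretical n(Cl2) = 1.6937 mol; at 83.63% yield, n(Cl2) = 1.4165 mol.
Step 2 (Cl2:NaCl = 1:2): theoretical n(NaCl) = 2.8329 mol, so theoretical mass = 2.8329 × 58.44 = 165.56 g.
At 74.48% yield, actual mass of NaCl = 165.56 × 0.7448 = 123.31 g.

123.3 g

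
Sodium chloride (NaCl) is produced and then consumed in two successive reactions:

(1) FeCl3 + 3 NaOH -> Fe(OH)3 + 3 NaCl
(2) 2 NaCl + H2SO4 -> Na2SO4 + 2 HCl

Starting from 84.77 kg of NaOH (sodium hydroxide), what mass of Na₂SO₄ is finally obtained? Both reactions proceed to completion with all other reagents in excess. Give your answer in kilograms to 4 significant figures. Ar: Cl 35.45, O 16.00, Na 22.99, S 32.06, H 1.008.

150.5 kg

M(NaOH) = 22.99 + 16.00 + 1.008 = 39.998 g/mol.
M(Na2SO4) = 2(22.99) + 32.06 + 4(16.00) = 142.04 g/mol.
84.77 kg = 84770 g.
n(NaOH) = 84770 / 39.998 = 2119.4 mol.
Step 1 gives a 3:3 ratio of NaOH to NaCl, so n(NaCl) = 2119.4 mol.
In step 2 the NaCl:Na2SO4 ratio is 2:1, so n(Na2SO4) = 1059.7 mol.
Mass of Na2SO4 = 1059.7 × 142.04 = 150520 g = 150.5 kg.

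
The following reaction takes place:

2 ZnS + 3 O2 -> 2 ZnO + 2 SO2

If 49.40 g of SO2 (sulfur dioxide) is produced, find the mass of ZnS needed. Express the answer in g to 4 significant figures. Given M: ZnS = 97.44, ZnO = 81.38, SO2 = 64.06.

75.14 g

n(SO2) = 49.400 g / 64.06 g/mol = 0.77115 mol.
From the equation the SO2:ZnS mole ratio is 2:2, so n(ZnS) = 0.77115 × 2/2 = 0.77115 mol.
Mass of ZnS = 0.77115 mol × 97.44 g/mol = 75.141 g.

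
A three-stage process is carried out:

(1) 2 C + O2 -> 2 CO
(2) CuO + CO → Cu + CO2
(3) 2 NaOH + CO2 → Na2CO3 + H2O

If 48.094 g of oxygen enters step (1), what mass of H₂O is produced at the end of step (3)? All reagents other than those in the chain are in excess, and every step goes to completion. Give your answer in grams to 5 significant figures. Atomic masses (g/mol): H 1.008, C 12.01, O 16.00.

M(O2) = 2(16.00) = 32.00 g/mol.
M(H2O) = 2(1.008) + 16.00 = 18.016 g/mol.
n(O2) = 48.094 / 32.00 = 1.50294 mol.
Reaction (1): O2→CO ratio 1:2 ⇒ n(CO) = 3.00588 mol.
Reaction (2): CO→CO2 ratio 1:1 ⇒ n(CO2) = 3.00588 mol.
Reaction (3): CO2→H2O ratio 1:1 ⇒ n(H2O) = 3.00588 mol.
Mass of H2O = 3.00588 × 18.016 = 54.1538 g.

54.154 g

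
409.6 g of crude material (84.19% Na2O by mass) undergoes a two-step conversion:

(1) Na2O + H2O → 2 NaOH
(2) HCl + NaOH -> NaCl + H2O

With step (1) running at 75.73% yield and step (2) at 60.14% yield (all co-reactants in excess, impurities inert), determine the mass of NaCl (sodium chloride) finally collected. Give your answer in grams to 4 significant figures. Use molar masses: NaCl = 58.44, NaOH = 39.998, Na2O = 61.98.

Pure Na2O = 409.6 × 0.8419 = 344.84 g.
n(Na2O) = 344.84 / 61.98 = 5.5638 mol.
Step 1 (Na2O:NaOH = 1:2): theoretical n(NaOH) = 11.128 mol; at 75.73% yield, n(NaOH) = 8.4269 mol.
Step 2 (NaOH:NaCl = 1:1): theoretical n(NaCl) = 8.4269 mol, so theoretical mass = 8.4269 × 58.44 = 492.47 g.
At 60.14% yield, actual mass of NaCl = 492.47 × 0.6014 = 296.17 g.

296.2 g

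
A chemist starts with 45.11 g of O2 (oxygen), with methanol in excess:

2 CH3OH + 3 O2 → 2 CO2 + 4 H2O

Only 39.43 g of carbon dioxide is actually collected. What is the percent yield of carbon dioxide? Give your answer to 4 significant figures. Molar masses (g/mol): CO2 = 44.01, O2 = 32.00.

n(O2) = 45.110 g / 32.00 g/mol = 1.4097 mol.
From the equation the O2:CO2 mole ratio is 3:2, so n(CO2) = 1.4097 × 2/3 = 0.93979 mol.
Mass of CO2 = 0.93979 mol × 44.01 g/mol = 41.360 g.
This is the theoretical yield. Percent yield = 39.43 g / 41.360 g × 100% = 95.333%.

95.33 %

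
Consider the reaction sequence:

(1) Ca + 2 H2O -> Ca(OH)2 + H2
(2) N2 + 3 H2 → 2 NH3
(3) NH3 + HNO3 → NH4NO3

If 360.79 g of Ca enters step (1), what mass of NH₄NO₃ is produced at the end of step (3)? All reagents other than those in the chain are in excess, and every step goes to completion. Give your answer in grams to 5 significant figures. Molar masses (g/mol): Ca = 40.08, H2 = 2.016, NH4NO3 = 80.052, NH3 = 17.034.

n(Ca) = 360.79 / 40.08 = 9.00175 mol.
Reaction (1): Ca→H2 ratio 1:1 ⇒ n(H2) = 9.00175 mol.
Reaction (2): H2→NH3 ratio 3:2 ⇒ n(NH3) = 6.00116 mol.
Reaction (3): NH3→NH4NO3 ratio 1:1 ⇒ n(NH4NO3) = 6.00116 mol.
Mass of NH4NO3 = 6.00116 × 80.052 = 480.405 g.

480.41 g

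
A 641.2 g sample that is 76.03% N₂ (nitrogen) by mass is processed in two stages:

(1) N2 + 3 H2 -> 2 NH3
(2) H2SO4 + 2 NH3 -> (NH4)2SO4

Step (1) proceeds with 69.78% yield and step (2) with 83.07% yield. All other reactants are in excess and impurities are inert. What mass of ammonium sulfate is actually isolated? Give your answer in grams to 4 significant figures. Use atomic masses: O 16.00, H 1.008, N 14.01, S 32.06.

1333 g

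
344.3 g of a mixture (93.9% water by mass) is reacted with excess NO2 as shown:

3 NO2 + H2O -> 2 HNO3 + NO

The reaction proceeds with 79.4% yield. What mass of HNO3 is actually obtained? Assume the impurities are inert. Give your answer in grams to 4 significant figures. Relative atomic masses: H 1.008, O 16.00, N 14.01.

1796 g

Pure H2O available = 344.3 g × 0.939 = 323.30 g.
M(H2O) = 2(1.008) + 16.00 = 18.016 g/mol.
M(HNO3) = 1.008 + 14.01 + 3(16.00) = 63.018 g/mol.
n(H2O) = 323.30 g / 18.016 g/mol = 17.945 mol.
From the equation the H2O:HNO3 mole ratio is 1:2, so n(HNO3) = 17.945 × 2/1 = 35.890 mol.
Mass of HNO3 = 35.890 mol × 63.018 g/mol = 2261.7 g.
Actual mass collected = 2261.7 g × 0.794 = 1795.8 g.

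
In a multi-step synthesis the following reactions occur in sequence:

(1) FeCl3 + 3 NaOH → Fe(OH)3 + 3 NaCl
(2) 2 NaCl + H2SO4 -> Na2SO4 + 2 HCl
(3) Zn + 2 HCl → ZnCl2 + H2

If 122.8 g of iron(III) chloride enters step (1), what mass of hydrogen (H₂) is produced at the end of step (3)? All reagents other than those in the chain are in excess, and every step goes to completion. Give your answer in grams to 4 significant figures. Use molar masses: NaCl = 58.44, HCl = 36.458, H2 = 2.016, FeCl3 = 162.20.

n(FeCl3) = 122.8 / 162.20 = 0.75709 mol.
Reaction (1): FeCl3→NaCl ratio 1:3 ⇒ n(NaCl) = 2.2713 mol.
Reaction (2): NaCl→HCl ratio 2:2 ⇒ n(HCl) = 2.2713 mol.
Reaction (3): HCl→H2 ratio 2:1 ⇒ n(H2) = 1.1356 mol.
Mass of H2 = 1.1356 × 2.016 = 2.2894 g.

2.289 g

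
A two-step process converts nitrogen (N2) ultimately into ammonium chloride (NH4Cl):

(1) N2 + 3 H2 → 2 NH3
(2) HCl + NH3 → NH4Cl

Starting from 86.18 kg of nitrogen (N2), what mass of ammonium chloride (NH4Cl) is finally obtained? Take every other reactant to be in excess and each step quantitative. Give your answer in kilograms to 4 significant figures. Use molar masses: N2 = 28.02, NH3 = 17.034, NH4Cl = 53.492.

86.18 kg = 86180 g.
n(N2) = 86180 / 28.02 = 3075.7 mol.
Step 1 gives a 1:2 ratio of N2 to NH3, so n(NH3) = 6151.3 mol.
In step 2 the NH3:NH4Cl ratio is 1:1, so n(NH4Cl) = 6151.3 mol.
Mass of NH4Cl = 6151.3 × 53.492 = 329050 g = 329.0 kg.

329.0 kg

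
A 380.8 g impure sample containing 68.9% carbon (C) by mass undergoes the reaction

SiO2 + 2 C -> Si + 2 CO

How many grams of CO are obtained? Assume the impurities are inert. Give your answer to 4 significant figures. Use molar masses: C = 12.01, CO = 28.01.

Mass of pure C = 380.8 g × 0.689 = 262.37 g.
n(C) = 262.37 g / 12.01 g/mol = 21.846 mol.
From the equation the C:CO mole ratio is 2:2, so n(CO) = 21.846 × 2/2 = 21.846 mol.
Mass of CO = 21.846 mol × 28.01 g/mol = 611.91 g.

611.9 g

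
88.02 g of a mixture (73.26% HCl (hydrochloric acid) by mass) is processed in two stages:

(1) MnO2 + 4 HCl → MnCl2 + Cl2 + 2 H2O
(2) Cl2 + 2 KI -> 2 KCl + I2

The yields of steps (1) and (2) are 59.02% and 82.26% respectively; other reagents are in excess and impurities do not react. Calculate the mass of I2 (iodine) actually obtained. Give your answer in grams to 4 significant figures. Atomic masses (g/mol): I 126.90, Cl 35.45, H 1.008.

54.48 g

Pure HCl = 88.02 × 0.7326 = 64.483 g.
M(HCl) = 1.008 + 35.45 = 36.458 g/mol.
M(I2) = 2(126.90) = 253.80 g/mol.
n(HCl) = 64.483 / 36.458 = 1.7687 mol.
Step 1 (HCl:Cl2 = 4:1): theoretical n(Cl2) = 0.44218 mol; at 59.02% yield, n(Cl2) = 0.26097 mol.
Step 2 (Cl2:I2 = 1:1): theoretical n(I2) = 0.26097 mol, so theoretical mass = 0.26097 × 253.80 = 66.235 g.
At 82.26% yield, actual mass of I2 = 66.235 × 0.8226 = 54.485 g.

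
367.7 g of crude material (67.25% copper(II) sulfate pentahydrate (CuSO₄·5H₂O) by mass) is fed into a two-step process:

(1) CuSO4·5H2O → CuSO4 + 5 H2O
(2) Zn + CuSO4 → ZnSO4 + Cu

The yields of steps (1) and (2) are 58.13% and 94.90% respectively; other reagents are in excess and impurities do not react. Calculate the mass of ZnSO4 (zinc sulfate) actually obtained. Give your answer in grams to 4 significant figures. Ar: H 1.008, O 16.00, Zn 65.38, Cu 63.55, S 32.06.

88.20 g

Pure CuSO4·5H2O = 367.7 × 0.6725 = 247.28 g.
M(CuSO4·5H2O) = 63.55 + 32.06 + 9(16.00) + 10(1.008) = 249.69 g/mol.
M(ZnSO4) = 65.38 + 32.06 + 4(16.00) = 161.44 g/mol.
n(CuSO4·5H2O) = 247.28 / 249.69 = 0.99034 mol.
Step 1 (CuSO4·5H2O:CuSO4 = 1:1): theoretical n(CuSO4) = 0.99034 mol; at 58.13% yield, n(CuSO4) = 0.57569 mol.
Step 2 (CuSO4:ZnSO4 = 1:1): theoretical n(ZnSO4) = 0.57569 mol, so theoretical mass = 0.57569 × 161.44 = 92.939 g.
At 94.90% yield, actual mass of ZnSO4 = 92.939 × 0.9490 = 88.199 g.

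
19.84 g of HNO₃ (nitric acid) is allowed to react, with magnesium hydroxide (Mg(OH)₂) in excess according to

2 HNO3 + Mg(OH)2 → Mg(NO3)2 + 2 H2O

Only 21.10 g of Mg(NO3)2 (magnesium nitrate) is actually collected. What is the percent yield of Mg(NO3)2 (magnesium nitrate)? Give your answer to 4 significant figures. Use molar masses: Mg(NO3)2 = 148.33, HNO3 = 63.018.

90.37 %

n(HNO3) = 19.840 g / 63.018 g/mol = 0.31483 mol.
From the equation the HNO3:Mg(NO3)2 mole ratio is 2:1, so n(Mg(NO3)2) = 0.31483 × 1/2 = 0.15742 mol.
Mass of Mg(NO3)2 = 0.15742 mol × 148.33 g/mol = 23.349 g.
This is the theoretical yield. Percent yield = 21.10 g / 23.349 g × 100% = 90.366%.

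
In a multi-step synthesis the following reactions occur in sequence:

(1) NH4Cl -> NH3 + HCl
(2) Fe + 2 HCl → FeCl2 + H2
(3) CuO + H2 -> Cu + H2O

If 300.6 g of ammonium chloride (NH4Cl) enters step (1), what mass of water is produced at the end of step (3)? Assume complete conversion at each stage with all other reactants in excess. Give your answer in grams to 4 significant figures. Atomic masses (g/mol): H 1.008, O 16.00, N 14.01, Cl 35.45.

50.62 g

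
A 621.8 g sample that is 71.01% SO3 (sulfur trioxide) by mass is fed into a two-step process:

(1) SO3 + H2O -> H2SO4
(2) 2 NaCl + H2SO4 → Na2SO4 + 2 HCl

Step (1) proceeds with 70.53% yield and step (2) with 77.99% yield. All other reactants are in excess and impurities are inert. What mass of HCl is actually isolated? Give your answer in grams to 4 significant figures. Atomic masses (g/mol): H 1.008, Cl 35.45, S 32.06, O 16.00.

221.2 g

Pure SO3 = 621.8 × 0.7101 = 441.54 g.
M(SO3) = 32.06 + 3(16.00) = 80.06 g/mol.
M(HCl) = 1.008 + 35.45 = 36.458 g/mol.
n(SO3) = 441.54 / 80.06 = 5.5151 mol.
Step 1 (SO3:H2SO4 = 1:1): theoretical n(H2SO4) = 5.5151 mol; at 70.53% yield, n(H2SO4) = 3.8898 mol.
Step 2 (H2SO4:HCl = 1:2): theoretical n(HCl) = 7.7796 mol, so theoretical mass = 7.7796 × 36.458 = 283.63 g.
At 77.99% yield, actual mass of HCl = 283.63 × 0.7799 = 221.20 g.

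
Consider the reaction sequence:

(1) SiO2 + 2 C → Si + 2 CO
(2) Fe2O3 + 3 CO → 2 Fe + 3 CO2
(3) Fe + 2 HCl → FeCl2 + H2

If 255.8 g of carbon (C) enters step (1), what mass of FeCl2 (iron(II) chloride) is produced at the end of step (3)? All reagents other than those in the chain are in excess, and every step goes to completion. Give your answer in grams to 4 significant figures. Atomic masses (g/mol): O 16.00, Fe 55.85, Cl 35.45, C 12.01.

M(C) = 12.01 g/mol.
M(FeCl2) = 55.85 + 2(35.45) = 126.75 g/mol.
n(C) = 255.8 / 12.01 = 21.299 mol.
Reaction (1): C→CO ratio 2:2 ⇒ n(CO) = 21.299 mol.
Reaction (2): CO→Fe ratio 3:2 ⇒ n(Fe) = 14.199 mol.
Reaction (3): Fe→FeCl2 ratio 1:1 ⇒ n(FeCl2) = 14.199 mol.
Mass of FeCl2 = 14.199 × 126.75 = 1799.8 g.

1800 g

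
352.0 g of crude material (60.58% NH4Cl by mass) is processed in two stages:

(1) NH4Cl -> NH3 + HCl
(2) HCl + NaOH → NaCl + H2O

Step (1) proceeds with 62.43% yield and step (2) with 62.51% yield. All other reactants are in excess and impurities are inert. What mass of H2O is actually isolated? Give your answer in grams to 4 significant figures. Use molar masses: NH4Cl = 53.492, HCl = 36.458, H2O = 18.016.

28.03 g

Pure NH4Cl = 352.0 × 0.6058 = 213.24 g.
n(NH4Cl) = 213.24 / 53.492 = 3.9864 mol.
Step 1 (NH4Cl:HCl = 1:1): theoretical n(HCl) = 3.9864 mol; at 62.43% yield, n(HCl) = 2.4887 mol.
Step 2 (HCl:H2O = 1:1): theoretical n(H2O) = 2.4887 mol, so theoretical mass = 2.4887 × 18.016 = 44.837 g.
At 62.51% yield, actual mass of H2O = 44.837 × 0.6251 = 28.027 g.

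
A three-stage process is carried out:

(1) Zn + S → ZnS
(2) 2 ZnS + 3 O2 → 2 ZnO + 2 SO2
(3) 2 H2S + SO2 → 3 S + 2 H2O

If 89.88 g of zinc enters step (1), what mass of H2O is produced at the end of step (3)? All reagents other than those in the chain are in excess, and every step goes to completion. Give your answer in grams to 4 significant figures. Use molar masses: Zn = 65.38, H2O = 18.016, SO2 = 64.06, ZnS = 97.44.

n(Zn) = 89.88 / 65.38 = 1.3747 mol.
Reaction (1): Zn→ZnS ratio 1:1 ⇒ n(ZnS) = 1.3747 mol.
Reaction (2): ZnS→SO2 ratio 2:2 ⇒ n(SO2) = 1.3747 mol.
Reaction (3): SO2→H2O ratio 1:2 ⇒ n(H2O) = 2.7495 mol.
Mass of H2O = 2.7495 × 18.016 = 49.534 g.

49.53 g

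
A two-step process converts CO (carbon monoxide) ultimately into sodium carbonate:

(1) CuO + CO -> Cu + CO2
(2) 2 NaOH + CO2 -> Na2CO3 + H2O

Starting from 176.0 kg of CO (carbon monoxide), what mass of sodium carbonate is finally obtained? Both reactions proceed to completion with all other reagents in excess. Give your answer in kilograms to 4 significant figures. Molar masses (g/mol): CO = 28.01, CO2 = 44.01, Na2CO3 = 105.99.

666.0 kg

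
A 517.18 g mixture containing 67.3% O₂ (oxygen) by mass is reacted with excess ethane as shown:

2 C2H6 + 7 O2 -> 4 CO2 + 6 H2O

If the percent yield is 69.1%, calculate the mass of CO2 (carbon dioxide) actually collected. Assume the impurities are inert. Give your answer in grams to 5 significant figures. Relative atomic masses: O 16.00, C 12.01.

189.02 g

Pure O2 available = 517.18 g × 0.673 = 348.062 g.
M(O2) = 2(16.00) = 32.00 g/mol.
M(CO2) = 12.01 + 2(16.00) = 44.01 g/mol.
n(O2) = 348.062 g / 32.00 g/mol = 10.8769 mol.
From the equation the O2:CO2 mole ratio is 7:4, so n(CO2) = 10.8769 × 4/7 = 6.21540 mol.
Mass of CO2 = 6.21540 mol × 44.01 g/mol = 273.540 g.
Actual mass collected = 273.540 g × 0.691 = 189.016 g.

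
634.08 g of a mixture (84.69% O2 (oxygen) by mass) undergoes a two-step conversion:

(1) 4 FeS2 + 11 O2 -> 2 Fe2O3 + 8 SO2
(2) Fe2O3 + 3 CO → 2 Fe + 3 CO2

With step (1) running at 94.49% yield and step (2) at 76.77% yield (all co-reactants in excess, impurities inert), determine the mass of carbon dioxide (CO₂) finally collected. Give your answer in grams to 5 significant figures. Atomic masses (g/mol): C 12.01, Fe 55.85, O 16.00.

Pure O2 = 634.08 × 0.8469 = 537.002 g.
M(O2) = 2(16.00) = 32.00 g/mol.
M(CO2) = 12.01 + 2(16.00) = 44.01 g/mol.
n(O2) = 537.002 / 32.00 = 16.7813 mol.
Step 1 (O2:Fe2O3 = 11:2): theoretical n(Fe2O3) = 3.05115 mol; at 94.49% yield, n(Fe2O3) = 2.88303 mol.
Step 2 (Fe2O3:CO2 = 1:3): theoretical n(CO2) = 8.64909 mol, so theoretical mass = 8.64909 × 44.01 = 380.647 g.
At 76.77% yield, actual mass of CO2 = 380.647 × 0.7677 = 292.222 g.

292.22 g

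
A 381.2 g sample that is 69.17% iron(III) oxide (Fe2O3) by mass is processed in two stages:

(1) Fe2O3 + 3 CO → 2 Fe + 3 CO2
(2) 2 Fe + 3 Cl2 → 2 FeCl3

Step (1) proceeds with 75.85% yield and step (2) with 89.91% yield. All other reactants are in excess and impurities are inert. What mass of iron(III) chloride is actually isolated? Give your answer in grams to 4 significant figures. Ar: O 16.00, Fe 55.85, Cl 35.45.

Pure Fe2O3 = 381.2 × 0.6917 = 263.68 g.
M(Fe2O3) = 2(55.85) + 3(16.00) = 159.70 g/mol.
M(FeCl3) = 55.85 + 3(35.45) = 162.20 g/mol.
n(Fe2O3) = 263.68 / 159.70 = 1.6511 mol.
Step 1 (Fe2O3:Fe = 1:2): theoretical n(Fe) = 3.3021 mol; at 75.85% yield, n(Fe) = 2.5047 mol.
Step 2 (Fe:FeCl3 = 2:2): theoretical n(FeCl3) = 2.5047 mol, so theoretical mass = 2.5047 × 162.20 = 406.26 g.
At 89.91% yield, actual mass of FeCl3 = 406.26 × 0.8991 = 365.27 g.

365.3 g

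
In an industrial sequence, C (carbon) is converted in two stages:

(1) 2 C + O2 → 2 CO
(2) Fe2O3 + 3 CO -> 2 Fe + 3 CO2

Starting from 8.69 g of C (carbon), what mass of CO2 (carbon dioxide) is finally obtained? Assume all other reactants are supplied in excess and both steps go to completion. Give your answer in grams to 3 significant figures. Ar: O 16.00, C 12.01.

31.8 g

M(C) = 12.01 g/mol.
M(CO2) = 12.01 + 2(16.00) = 44.01 g/mol.
n(C) = 8.690 / 12.01 = 0.7236 mol.
Step 1 gives a 2:2 ratio of C to CO, so n(CO) = 0.7236 mol.
In step 2 the CO:CO2 ratio is 3:3, so n(CO2) = 0.7236 mol.
Mass of CO2 = 0.7236 × 44.01 = 31.84 g.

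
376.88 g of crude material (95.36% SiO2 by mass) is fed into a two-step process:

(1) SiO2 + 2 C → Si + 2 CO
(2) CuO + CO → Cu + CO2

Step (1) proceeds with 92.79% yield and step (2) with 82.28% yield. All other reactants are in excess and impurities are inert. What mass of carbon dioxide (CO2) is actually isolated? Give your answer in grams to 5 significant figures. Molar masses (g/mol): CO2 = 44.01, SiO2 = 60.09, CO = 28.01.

401.92 g

Pure SiO2 = 376.88 × 0.9536 = 359.393 g.
n(SiO2) = 359.393 / 60.09 = 5.98091 mol.
Step 1 (SiO2:CO = 1:2): theoretical n(CO) = 11.9618 mol; at 92.79% yield, n(CO) = 11.0994 mol.
Step 2 (CO:CO2 = 1:1): theoretical n(CO2) = 11.0994 mol, so theoretical mass = 11.0994 × 44.01 = 488.483 g.
At 82.28% yield, actual mass of CO2 = 488.483 × 0.8228 = 401.924 g.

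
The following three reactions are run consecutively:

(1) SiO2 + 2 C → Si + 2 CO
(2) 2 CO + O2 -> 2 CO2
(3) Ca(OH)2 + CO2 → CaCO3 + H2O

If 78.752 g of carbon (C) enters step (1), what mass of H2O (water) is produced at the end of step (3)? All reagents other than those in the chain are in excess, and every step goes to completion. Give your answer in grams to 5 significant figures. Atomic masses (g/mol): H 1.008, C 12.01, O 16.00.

118.13 g

M(C) = 12.01 g/mol.
M(H2O) = 2(1.008) + 16.00 = 18.016 g/mol.
n(C) = 78.752 / 12.01 = 6.55720 mol.
Reaction (1): C→CO ratio 2:2 ⇒ n(CO) = 6.55720 mol.
Reaction (2): CO→CO2 ratio 2:2 ⇒ n(CO2) = 6.55720 mol.
Reaction (3): CO2→H2O ratio 1:1 ⇒ n(H2O) = 6.55720 mol.
Mass of H2O = 6.55720 × 18.016 = 118.135 g.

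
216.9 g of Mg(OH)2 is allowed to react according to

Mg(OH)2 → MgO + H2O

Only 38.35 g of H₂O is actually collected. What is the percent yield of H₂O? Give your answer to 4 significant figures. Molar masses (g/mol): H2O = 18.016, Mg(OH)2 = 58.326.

57.24 %

n(Mg(OH)2) = 216.90 g / 58.326 g/mol = 3.7188 mol.
From the equation the Mg(OH)2:H2O mole ratio is 1:1, so n(H2O) = 3.7188 × 1/1 = 3.7188 mol.
Mass of H2O = 3.7188 mol × 18.016 g/mol = 66.997 g.
This is the theoretical yield. Percent yield = 38.35 g / 66.997 g × 100% = 57.241%.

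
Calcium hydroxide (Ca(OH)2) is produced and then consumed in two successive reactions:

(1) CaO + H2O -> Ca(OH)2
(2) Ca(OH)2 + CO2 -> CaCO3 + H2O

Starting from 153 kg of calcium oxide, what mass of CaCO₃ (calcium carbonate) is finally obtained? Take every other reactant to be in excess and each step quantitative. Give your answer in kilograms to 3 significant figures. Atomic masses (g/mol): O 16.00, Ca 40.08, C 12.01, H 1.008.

M(CaO) = 40.08 + 16.00 = 56.08 g/mol.
M(CaCO3) = 40.08 + 12.01 + 3(16.00) = 100.09 g/mol.
153 kg = 153000 g.
n(CaO) = 153000 / 56.08 = 2728 mol.
Step 1 gives a 1:1 ratio of CaO to Ca(OH)2, so n(Ca(OH)2) = 2728 mol.
In step 2 the Ca(OH)2:CaCO3 ratio is 1:1, so n(CaCO3) = 2728 mol.
Mass of CaCO3 = 2728 × 100.09 = 273100 g = 273 kg.

273 kg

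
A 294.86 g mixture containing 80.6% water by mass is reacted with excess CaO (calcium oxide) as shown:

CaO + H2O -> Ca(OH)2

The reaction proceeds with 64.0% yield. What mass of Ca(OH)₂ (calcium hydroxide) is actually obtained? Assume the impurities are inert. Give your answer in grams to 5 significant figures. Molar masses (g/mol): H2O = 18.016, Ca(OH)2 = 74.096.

Pure H2O available = 294.86 g × 0.806 = 237.657 g.
n(H2O) = 237.657 g / 18.016 g/mol = 13.1914 mol.
From the equation the H2O:Ca(OH)2 mole ratio is 1:1, so n(Ca(OH)2) = 13.1914 × 1/1 = 13.1914 mol.
Mass of Ca(OH)2 = 13.1914 mol × 74.096 g/mol = 977.434 g.
Actual mass collected = 977.434 g × 0.640 = 625.558 g.

625.56 g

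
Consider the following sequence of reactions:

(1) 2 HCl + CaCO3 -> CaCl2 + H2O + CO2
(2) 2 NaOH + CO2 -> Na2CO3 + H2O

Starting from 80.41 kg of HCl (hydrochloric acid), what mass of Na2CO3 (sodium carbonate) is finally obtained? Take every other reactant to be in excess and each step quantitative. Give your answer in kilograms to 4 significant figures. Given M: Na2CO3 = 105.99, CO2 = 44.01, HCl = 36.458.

80.41 kg = 80410 g.
n(HCl) = 80410 / 36.458 = 2205.6 mol.
Step 1 gives a 2:1 ratio of HCl to CO2, so n(CO2) = 1102.8 mol.
In step 2 the CO2:Na2CO3 ratio is 1:1, so n(Na2CO3) = 1102.8 mol.
Mass of Na2CO3 = 1102.8 × 105.99 = 116880 g = 116.9 kg.

116.9 kg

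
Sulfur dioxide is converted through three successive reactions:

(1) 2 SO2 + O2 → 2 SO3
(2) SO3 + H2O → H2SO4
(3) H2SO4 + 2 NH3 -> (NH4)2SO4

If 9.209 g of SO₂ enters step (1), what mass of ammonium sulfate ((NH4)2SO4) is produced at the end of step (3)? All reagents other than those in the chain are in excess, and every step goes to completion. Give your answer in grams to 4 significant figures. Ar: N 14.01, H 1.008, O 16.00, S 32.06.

19.00 g

M(SO2) = 32.06 + 2(16.00) = 64.06 g/mol.
M((NH4)2SO4) = 2(14.01) + 8(1.008) + 32.06 + 4(16.00) = 132.144 g/mol.
n(SO2) = 9.209 / 64.06 = 0.14376 mol.
Reaction (1): SO2→SO3 ratio 2:2 ⇒ n(SO3) = 0.14376 mol.
Reaction (2): SO3→H2SO4 ratio 1:1 ⇒ n(H2SO4) = 0.14376 mol.
Reaction (3): H2SO4→(NH4)2SO4 ratio 1:1 ⇒ n((NH4)2SO4) = 0.14376 mol.
Mass of (NH4)2SO4 = 0.14376 × 132.144 = 18.996 g.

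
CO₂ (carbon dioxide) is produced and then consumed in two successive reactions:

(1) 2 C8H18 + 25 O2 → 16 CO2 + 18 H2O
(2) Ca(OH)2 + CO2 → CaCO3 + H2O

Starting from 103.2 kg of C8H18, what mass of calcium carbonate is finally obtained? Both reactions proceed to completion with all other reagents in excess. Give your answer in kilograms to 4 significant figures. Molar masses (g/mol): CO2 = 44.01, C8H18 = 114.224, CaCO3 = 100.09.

723.4 kg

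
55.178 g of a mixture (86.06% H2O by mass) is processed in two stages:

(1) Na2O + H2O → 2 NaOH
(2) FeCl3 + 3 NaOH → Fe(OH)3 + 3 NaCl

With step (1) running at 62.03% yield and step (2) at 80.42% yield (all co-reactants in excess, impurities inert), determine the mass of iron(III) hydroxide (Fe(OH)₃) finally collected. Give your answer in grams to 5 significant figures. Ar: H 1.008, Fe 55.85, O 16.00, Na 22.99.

93.682 g

Pure H2O = 55.178 × 0.8606 = 47.4862 g.
M(H2O) = 2(1.008) + 16.00 = 18.016 g/mol.
M(Fe(OH)3) = 55.85 + 3(16.00) + 3(1.008) = 106.874 g/mol.
n(H2O) = 47.4862 / 18.016 = 2.63578 mol.
Step 1 (H2O:NaOH = 1:2): theoretical n(NaOH) = 5.27156 mol; at 62.03% yield, n(NaOH) = 3.26995 mol.
Step 2 (NaOH:Fe(OH)3 = 3:1): theoretical n(Fe(OH)3) = 1.08998 mol, so theoretical mass = 1.08998 × 106.874 = 116.491 g.
At 80.42% yield, actual mass of Fe(OH)3 = 116.491 × 0.8042 = 93.6819 g.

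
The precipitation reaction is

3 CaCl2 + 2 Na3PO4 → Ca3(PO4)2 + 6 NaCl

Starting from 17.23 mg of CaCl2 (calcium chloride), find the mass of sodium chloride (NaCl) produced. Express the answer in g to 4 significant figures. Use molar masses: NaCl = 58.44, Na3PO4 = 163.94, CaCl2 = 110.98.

Convert: 17.23 mg = 0.017230 g.
n(CaCl2) = 0.017230 g / 110.98 g/mol = 0.00015525 mol.
From the equation the CaCl2:NaCl mole ratio is 3:6, so n(NaCl) = 0.00015525 × 6/3 = 0.00031051 mol.
Mass of NaCl = 0.00031051 mol × 58.44 g/mol = 0.018146 g.

0.01815 g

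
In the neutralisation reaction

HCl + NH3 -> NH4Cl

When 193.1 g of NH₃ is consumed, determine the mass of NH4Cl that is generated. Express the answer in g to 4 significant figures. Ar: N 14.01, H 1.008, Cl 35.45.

606.4 g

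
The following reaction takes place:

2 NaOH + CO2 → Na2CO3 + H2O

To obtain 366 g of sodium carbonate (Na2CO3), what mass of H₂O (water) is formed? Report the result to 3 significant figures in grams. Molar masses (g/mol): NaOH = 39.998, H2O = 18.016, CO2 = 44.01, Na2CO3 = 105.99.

62.2 g

n(Na2CO3) = 366.0 g / 105.99 g/mol = 3.453 mol.
From the equation the Na2CO3:H2O mole ratio is 1:1, so n(H2O) = 3.453 × 1/1 = 3.453 mol.
Mass of H2O = 3.453 mol × 18.016 g/mol = 62.21 g.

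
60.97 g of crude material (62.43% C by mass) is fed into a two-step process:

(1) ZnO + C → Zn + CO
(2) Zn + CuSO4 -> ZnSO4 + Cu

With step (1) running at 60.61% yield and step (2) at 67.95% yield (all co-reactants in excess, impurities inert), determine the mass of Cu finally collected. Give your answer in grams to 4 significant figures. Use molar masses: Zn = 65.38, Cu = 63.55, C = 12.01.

Pure C = 60.97 × 0.6243 = 38.064 g.
n(C) = 38.064 / 12.01 = 3.1693 mol.
Step 1 (C:Zn = 1:1): theoretical n(Zn) = 3.1693 mol; at 60.61% yield, n(Zn) = 1.9209 mol.
Step 2 (Zn:Cu = 1:1): theoretical n(Cu) = 1.9209 mol, so theoretical mass = 1.9209 × 63.55 = 122.07 g.
At 67.95% yield, actual mass of Cu = 122.07 × 0.6795 = 82.950 g.

82.95 g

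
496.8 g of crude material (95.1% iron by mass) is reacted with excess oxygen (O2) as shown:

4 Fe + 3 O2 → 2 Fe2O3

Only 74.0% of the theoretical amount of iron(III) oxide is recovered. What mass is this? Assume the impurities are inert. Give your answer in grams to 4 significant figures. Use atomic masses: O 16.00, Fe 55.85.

Pure Fe available = 496.8 g × 0.951 = 472.46 g.
M(Fe) = 55.85 g/mol.
M(Fe2O3) = 2(55.85) + 3(16.00) = 159.70 g/mol.
n(Fe) = 472.46 g / 55.85 g/mol = 8.4594 mol.
From the equation the Fe:Fe2O3 mole ratio is 4:2, so n(Fe2O3) = 8.4594 × 2/4 = 4.2297 mol.
Mass of Fe2O3 = 4.2297 mol × 159.70 g/mol = 675.48 g.
Actual mass collected = 675.48 g × 0.740 = 499.86 g.

499.9 g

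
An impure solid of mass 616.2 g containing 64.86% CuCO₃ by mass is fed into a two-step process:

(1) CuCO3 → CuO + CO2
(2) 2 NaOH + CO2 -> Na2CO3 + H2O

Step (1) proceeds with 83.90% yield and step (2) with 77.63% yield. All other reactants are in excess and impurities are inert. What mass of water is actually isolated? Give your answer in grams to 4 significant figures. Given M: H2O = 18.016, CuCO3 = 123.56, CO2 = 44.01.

37.96 g

Pure CuCO3 = 616.2 × 0.6486 = 399.67 g.
n(CuCO3) = 399.67 / 123.56 = 3.2346 mol.
Step 1 (CuCO3:CO2 = 1:1): theoretical n(CO2) = 3.2346 mol; at 83.90% yield, n(CO2) = 2.7138 mol.
Step 2 (CO2:H2O = 1:1): theoretical n(H2O) = 2.7138 mol, so theoretical mass = 2.7138 × 18.016 = 48.892 g.
At 77.63% yield, actual mass of H2O = 48.892 × 0.7763 = 37.955 g.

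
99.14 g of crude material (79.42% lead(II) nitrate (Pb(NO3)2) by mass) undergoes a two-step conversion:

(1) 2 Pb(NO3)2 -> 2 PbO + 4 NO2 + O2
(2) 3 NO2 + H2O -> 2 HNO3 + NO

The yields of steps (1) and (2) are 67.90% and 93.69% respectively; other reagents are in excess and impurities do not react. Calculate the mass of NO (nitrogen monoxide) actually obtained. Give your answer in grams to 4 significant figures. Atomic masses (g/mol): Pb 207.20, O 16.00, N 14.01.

3.026 g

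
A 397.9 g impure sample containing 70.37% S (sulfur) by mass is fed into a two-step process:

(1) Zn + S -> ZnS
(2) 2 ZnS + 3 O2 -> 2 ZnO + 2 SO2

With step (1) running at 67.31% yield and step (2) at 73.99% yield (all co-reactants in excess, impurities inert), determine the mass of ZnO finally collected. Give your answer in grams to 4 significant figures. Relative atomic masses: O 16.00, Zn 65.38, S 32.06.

Pure S = 397.9 × 0.7037 = 280.00 g.
M(S) = 32.06 g/mol.
M(ZnO) = 65.38 + 16.00 = 81.38 g/mol.
n(S) = 280.00 / 32.06 = 8.7337 mol.
Step 1 (S:ZnS = 1:1): theoretical n(ZnS) = 8.7337 mol; at 67.31% yield, n(ZnS) = 5.8786 mol.
Step 2 (ZnS:ZnO = 2:2): theoretical n(ZnO) = 5.8786 mol, so theoretical mass = 5.8786 × 81.38 = 478.40 g.
At 73.99% yield, actual mass of ZnO = 478.40 × 0.7399 = 353.97 g.

354.0 g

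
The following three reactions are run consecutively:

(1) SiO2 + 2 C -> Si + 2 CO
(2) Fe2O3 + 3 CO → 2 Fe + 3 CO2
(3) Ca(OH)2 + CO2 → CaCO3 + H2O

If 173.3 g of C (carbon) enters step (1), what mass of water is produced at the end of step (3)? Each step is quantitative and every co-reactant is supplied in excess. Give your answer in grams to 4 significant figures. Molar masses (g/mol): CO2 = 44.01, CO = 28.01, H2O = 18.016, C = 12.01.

260.0 g

n(C) = 173.3 / 12.01 = 14.430 mol.
Reaction (1): C→CO ratio 2:2 ⇒ n(CO) = 14.430 mol.
Reaction (2): CO→CO2 ratio 3:3 ⇒ n(CO2) = 14.430 mol.
Reaction (3): CO2→H2O ratio 1:1 ⇒ n(H2O) = 14.430 mol.
Mass of H2O = 14.430 × 18.016 = 259.96 g.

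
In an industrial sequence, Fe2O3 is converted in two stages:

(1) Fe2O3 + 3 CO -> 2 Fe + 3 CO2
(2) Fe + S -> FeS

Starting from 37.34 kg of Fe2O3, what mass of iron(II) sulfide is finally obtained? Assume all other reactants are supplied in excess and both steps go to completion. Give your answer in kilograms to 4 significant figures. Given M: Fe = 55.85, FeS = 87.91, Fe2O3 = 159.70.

41.11 kg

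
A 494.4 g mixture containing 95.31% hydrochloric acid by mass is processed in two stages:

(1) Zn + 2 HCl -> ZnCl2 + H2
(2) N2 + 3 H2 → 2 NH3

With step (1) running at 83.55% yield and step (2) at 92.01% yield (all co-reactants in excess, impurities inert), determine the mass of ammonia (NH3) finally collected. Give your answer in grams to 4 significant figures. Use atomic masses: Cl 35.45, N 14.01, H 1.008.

Pure HCl = 494.4 × 0.9531 = 471.21 g.
M(HCl) = 1.008 + 35.45 = 36.458 g/mol.
M(NH3) = 14.01 + 3(1.008) = 17.034 g/mol.
n(HCl) = 471.21 / 36.458 = 12.925 mol.
Step 1 (HCl:H2 = 2:1): theoretical n(H2) = 6.4624 mol; at 83.55% yield, n(H2) = 5.3993 mol.
Step 2 (H2:NH3 = 3:2): theoretical n(NH3) = 3.5996 mol, so theoretical mass = 3.5996 × 17.034 = 61.315 g.
At 92.01% yield, actual mass of NH3 = 61.315 × 0.9201 = 56.416 g.

56.42 g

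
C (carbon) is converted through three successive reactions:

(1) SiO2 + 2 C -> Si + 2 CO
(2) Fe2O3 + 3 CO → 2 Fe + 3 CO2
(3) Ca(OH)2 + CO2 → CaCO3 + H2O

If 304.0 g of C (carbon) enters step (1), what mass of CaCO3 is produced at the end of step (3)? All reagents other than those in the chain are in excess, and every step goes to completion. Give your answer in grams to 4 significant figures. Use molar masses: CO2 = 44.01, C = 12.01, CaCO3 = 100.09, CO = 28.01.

2534 g

n(C) = 304.0 / 12.01 = 25.312 mol.
Reaction (1): C→CO ratio 2:2 ⇒ n(CO) = 25.312 mol.
Reaction (2): CO→CO2 ratio 3:3 ⇒ n(CO2) = 25.312 mol.
Reaction (3): CO2→CaCO3 ratio 1:1 ⇒ n(CaCO3) = 25.312 mol.
Mass of CaCO3 = 25.312 × 100.09 = 2533.5 g.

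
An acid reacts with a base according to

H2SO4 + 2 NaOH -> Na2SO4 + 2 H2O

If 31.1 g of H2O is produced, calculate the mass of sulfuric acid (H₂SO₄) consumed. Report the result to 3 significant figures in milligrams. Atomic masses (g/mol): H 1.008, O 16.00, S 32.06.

M(H2O) = 2(1.008) + 16.00 = 18.016 g/mol.
M(H2SO4) = 2(1.008) + 32.06 + 4(16.00) = 98.076 g/mol.
n(H2O) = 31.10 g / 18.016 g/mol = 1.726 mol.
From the equation the H2O:H2SO4 mole ratio is 2:1, so n(H2SO4) = 1.726 × 1/2 = 0.8631 mol.
Mass of H2SO4 = 0.8631 mol × 98.076 g/mol = 84.65 g.
Converting to mg: 84.65 g = 84700 mg.

84700 mg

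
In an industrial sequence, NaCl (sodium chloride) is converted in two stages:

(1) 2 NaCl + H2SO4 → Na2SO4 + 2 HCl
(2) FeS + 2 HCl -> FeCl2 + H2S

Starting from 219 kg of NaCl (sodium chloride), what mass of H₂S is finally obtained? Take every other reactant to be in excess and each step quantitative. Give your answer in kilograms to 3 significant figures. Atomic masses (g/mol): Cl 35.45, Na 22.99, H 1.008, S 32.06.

M(NaCl) = 22.99 + 35.45 = 58.44 g/mol.
M(H2S) = 2(1.008) + 32.06 = 34.076 g/mol.
219 kg = 219000 g.
n(NaCl) = 219000 / 58.44 = 3747 mol.
Step 1 gives a 2:2 ratio of NaCl to HCl, so n(HCl) = 3747 mol.
In step 2 the HCl:H2S ratio is 2:1, so n(H2S) = 1874 mol.
Mass of H2S = 1874 × 34.076 = 63850 g = 63.8 kg.

63.8 kg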